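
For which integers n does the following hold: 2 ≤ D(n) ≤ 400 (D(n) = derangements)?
3, 4, 5, 6

Explanation: Using D(n) = (n−1)[D(n−1) + D(n−2)] with D(1)=0, D(2)=1: D(2)=1; D(3)=2; D(4)=9; D(5)=44; D(6)=265; D(7)=1,854. So valid n = 3, 4, 5, 6.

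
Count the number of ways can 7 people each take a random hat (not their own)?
1,854

Working:
Using D(n) = (n-1)[D(n-1) + D(n-2)]:
D(7) = (7-1) × [D(6) + D(5)]
      = 6 × [265 + 44]
      = 6 × 309
      = 1,854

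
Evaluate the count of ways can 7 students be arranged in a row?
5,040

Reasoning: Arrangements of 7 distinct objects: 7! = 5,040.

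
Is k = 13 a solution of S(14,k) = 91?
S(14,13) = 13·S(13,13) + S(13,12) = 13·1 + 78 = 91, which equals 91.
Final answer: Yes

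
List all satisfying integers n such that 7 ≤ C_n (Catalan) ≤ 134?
4, 5, 6

Explanation: C_3=5; C_4=14; C_5=42; C_6=132; C_7=429. So valid n = 4, 5, 6.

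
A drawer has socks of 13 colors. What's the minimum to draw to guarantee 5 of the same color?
53

Explanation: Worst case: 4 of each = 52. One more: 53.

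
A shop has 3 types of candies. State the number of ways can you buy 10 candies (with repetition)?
Stars and bars: C(10+3-1, 10) = C(12, 10) = 66.

Answer: 66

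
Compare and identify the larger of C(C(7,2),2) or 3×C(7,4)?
C(C(7,2),2)

Explanation: C(C(7,2),2)=210, 3×C(7,4)=105.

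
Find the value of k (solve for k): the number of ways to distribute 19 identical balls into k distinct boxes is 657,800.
8

Explanation: Stars and bars: the count is C(19+k−1, k−1), increasing in k. k=6: C(24,5) = 42,504, k=7: C(25,6) = 177,100, k=8: C(26,7) = 657,800 ✓. So k = 8.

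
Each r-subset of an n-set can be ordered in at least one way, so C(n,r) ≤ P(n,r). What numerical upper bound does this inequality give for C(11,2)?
P(11,2) = 11·10 = 110, so C(11,2) ≤ 110. (The bound is loose by a factor of 2! = 2: C(11,2) = 110/2 = 55.)

Answer: 110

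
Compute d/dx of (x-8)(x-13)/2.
(2x - 21)/2

d/dx[(x-8)(x-13)] = (x-13) + (x-8) = 2x - 21. Dividing by 2 gives (2x - 21)/2.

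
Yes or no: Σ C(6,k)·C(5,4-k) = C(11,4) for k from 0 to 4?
Yes

Explanation: Vandermonde's identity gives C(11,4) = 330; RHS C(11,4) = 330.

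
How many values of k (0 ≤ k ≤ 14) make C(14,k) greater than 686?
7

Row 14 is unimodal and symmetric about k=14/2. C(14,3)=364 ≤ 686; C(14,4)=1,001 > 686; by symmetry C(14,k) > 686 for k = 4..10. That's 10 - 4 + 1 = 7 values.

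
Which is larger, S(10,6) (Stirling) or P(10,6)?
S(10,6) = 6·S(9,6) + S(9,5) = 6·2,646 + 6,951 = 22,827; P(10,6) = 151,200.
Final answer: P(10,6)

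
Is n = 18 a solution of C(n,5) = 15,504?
No

C(18,5) = 18·17·16·15·14/5! = 1,028,160/120 = 8,568, which does not equal 15,504.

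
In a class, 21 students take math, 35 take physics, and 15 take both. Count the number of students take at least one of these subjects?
41

|A∪B| = |A|+|B|-|A∩B| = 21+35-15 = 41.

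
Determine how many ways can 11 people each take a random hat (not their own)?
14,684,570

Explanation: Using D(n) = (n-1)[D(n-1) + D(n-2)]:
D(11) = (11-1) × [D(10) + D(9)]
      = 10 × [1334961 + 133496]
      = 10 × 1468457
      = 14,684,570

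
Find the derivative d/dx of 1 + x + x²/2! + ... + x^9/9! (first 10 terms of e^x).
1 + x + x²/2! + ... + x^8/8!

Working:
Differentiating term by term gives the first 9 terms of e^x.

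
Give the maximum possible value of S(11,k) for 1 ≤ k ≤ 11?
Row S(11,k) for k = 1..11 (via S(n,k) = k·S(n−1,k) + S(n−1,k−1)): 1, 1,023, 28,501, 145,750, 246,730, 179,487, 63,987, 11,880, 1,155, 55, 1. The row is unimodal; maximum at k = 5: 246,730.
Final answer: 246,730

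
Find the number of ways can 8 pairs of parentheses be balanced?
1,430

Working:
Using the Catalan number formula: C_n = C(2n, n) / (n+1)
C_8 = C(16, 8) / (8+1)
     = 12870 / 9
     = 1,430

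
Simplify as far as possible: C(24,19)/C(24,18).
6/19
C(n,k+1)/C(n,k) = (n−k)/(k+1). Here (24−18)/(18+1) = 6/19 = 6/19.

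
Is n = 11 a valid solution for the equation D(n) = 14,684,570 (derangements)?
D(11) = (11-1)·[D(10) + D(9)] = 10·[1,334,961 + 133,496] = 14,684,570, which equals 14,684,570.
Final answer: Yes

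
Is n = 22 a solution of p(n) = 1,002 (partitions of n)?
Yes
Pentagonal recurrence p(n) = p(n−1) + p(n−2) − p(n−5) − p(n−7) + …: p(22) = p(21) + p(20) − p(17) − p(15) + p(10) + p(7) − p(0) = 792 + 627 − 297 − 176 + 42 + 15 − 1 = 1,002, which equals 1,002.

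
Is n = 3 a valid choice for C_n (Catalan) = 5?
Yes

C_3 = C(6,3)/(3+1) = 20/4 = 5, which equals 5.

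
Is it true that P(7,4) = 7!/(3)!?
Permutation formula P(n,k) = n!/(n-k)!: 7!/3! = 5,040/6 = 840 = P(7,4). The statement holds.
Final answer: True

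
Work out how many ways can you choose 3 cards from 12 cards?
220

Explanation: C(12,3) = 12! / (3! × (12-3)!)
         = 12! / (3! × 9!)
         = 220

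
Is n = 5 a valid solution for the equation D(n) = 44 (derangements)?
Yes
D(5) = (5-1)·[D(4) + D(3)] = 4·[9 + 2] = 44, which equals 44.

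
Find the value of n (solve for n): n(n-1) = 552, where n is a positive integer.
n² − n − 552 = 0, so n = (1 ± √(1 + 4·552))/2 = (1 ± √2,209)/2 = (1 ± 47)/2, i.e. n = 24 or n = -23. Taking the positive root, n = 24 (check: 24×23 = 552).
Final answer: 24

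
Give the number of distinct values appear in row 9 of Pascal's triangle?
5

Solution: Row 9 has entries C(9,0)..C(9,9); by symmetry C(9,k)=C(9,9-k), giving 5 distinct values.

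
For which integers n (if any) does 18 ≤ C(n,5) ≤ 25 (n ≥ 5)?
C(6,5)=6; C(7,5)=21; C(8,5)=56. So valid n = 7.

Answer: 7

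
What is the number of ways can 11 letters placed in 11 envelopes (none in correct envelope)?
14,684,570

Reasoning: Using D(n) = (n-1)[D(n-1) + D(n-2)]:
D(11) = (11-1) × [D(10) + D(9)]
      = 10 × [1334961 + 133496]
      = 10 × 1468457
      = 14,684,570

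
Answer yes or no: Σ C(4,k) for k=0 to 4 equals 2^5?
No

Reasoning: Binomial theorem: Σ C(4,k) = (1+1)^4 = 2^4 = 16; RHS 2^5 = 32.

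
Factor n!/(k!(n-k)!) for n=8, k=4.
This is the binomial coefficient C(8,4) = 70.
Final answer: C(8,4) = 70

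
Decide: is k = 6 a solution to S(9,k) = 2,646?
Yes

S(9,6) = 6·S(8,6) + S(8,5) = 6·266 + 1,050 = 2,646, which equals 2,646.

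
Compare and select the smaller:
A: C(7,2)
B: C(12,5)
A

A=C(7,2)=21, B=C(12,5)=792.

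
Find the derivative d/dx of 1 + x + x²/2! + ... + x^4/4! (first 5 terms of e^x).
1 + x + x²/2! + ... + x^3/3!

Explanation: Differentiating term by term gives the first 4 terms of e^x.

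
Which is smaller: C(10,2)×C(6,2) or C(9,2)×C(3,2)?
C(9,2)×C(3,2)

Explanation: C(10,2)×C(6,2)=675, C(9,2)×C(3,2)=108.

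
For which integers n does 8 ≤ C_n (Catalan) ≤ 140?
4, 5, 6

C_3=5; C_4=14; C_5=42; C_6=132; C_7=429. So valid n = 4, 5, 6.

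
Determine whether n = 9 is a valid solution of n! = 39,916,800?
No

Explanation: 9! = 9·8! = 9·40,320 = 362,880, which does not equal 39,916,800.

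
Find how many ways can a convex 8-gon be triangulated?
132
Using the Catalan number formula: C_n = C(2n, n) / (n+1)
C_6 = C(12, 6) / (6+1)
     = 924 / 7
     = 132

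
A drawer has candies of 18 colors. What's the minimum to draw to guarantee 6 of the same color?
91

Reasoning: Worst case: 5 of each = 90. One more: 91.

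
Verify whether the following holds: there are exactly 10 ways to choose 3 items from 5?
True

Explanation: C(5,3) = 10.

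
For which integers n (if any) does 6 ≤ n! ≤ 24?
n! is strictly increasing; 3! = 6 and 4! = 24, so valid n = 3, 4.

Answer: 3, 4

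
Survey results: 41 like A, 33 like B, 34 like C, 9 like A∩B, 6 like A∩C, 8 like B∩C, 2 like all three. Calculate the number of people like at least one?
87

Explanation: |A∪B∪C| = 41+33+34-9-6-8+2 = 87.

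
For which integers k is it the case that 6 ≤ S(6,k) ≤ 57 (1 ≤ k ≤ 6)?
2, 5

Reasoning: S(6,1)=1; S(6,2)=31; S(6,3)=90; S(6,4)=65; S(6,5)=15; S(6,6)=1. So valid k = 2, 5.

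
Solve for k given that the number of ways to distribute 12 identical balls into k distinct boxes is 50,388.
Stars and bars: the count is C(12+k−1, k−1), increasing in k. k=6: C(17,5) = 6,188, k=7: C(18,6) = 18,564, k=8: C(19,7) = 50,388 ✓. So k = 8.

Answer: 8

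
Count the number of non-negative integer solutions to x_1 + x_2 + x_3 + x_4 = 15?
816

Explanation: C(15+4-1, 4-1) = 816.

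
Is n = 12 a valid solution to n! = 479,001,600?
Yes
12! = 12·11! = 12·39,916,800 = 479,001,600, which equals 479,001,600.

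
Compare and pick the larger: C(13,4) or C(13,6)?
C(13,6)

Explanation: C(13,4)=715, C(13,6)=1,716.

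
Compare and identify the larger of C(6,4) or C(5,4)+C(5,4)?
C(6,4)

Solution: C(6,4)=15; C(5,4)+C(5,4)=5+5=10.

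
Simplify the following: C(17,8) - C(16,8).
11,440

C(17,8) - C(16,8) = C(16,7) = 11,440.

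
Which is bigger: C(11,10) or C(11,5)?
C(11,5)

C(11,10)=11, C(11,5)=462.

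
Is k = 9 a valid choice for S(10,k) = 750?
No

Reasoning: S(10,9) = 9·S(9,9) + S(9,8) = 9·1 + 36 = 45, which does not equal 750.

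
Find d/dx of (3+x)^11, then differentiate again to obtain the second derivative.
First derivative: 11(3+x)^{10}. Second derivative: 11·10·(3+x)^{9} = 110(3+x)^{9}.
Final answer: 110(3+x)^9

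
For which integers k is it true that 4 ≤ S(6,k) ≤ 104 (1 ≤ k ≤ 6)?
2, 3, 4, 5

Explanation: S(6,1)=1; S(6,2)=31; S(6,3)=90; S(6,4)=65; S(6,5)=15; S(6,6)=1. So valid k = 2, 3, 4, 5.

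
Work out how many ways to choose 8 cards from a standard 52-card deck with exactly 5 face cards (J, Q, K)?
7,824,960
12 face cards and 40 non-face cards: C(12,5) × C(40,3) = 792 × 9,880 = 7,824,960.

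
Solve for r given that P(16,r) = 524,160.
5

Explanation: P(16,r) = 16·15·…·(16−r+1), a product of r factors. Multiplying down from 16: 16 = 16; 16·15 = 240; 16·15·14 = 3,360; 16·15·14·13 = 43,680; 16·15·14·13·12 = 524,160 ✓ (5 factors). So r = 5.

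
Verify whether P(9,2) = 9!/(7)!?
True

Solution: Permutation formula P(n,k) = n!/(n-k)!: 9!/7! = 362,880/5,040 = 72 = P(9,2). The statement holds.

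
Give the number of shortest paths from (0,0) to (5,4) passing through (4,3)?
To (4,3): C(7,4)=35. From there: C(2,1)=2. Total: 70.

Answer: 70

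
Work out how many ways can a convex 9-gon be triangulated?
429
Using the Catalan number formula: C_n = C(2n, n) / (n+1)
C_7 = C(14, 7) / (7+1)
     = 3432 / 8
     = 429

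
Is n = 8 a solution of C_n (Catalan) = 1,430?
Yes

Explanation: C_8 = C(16,8)/(8+1) = 12,870/9 = 1,430, which equals 1,430.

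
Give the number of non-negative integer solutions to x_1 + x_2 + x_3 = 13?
C(13+3-1, 3-1) = 105.

Answer: 105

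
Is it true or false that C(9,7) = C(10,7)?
False
LHS = C(9,7) = 36; RHS = C(10,7) = 120. 36 ≠ 120, so the statement does not hold.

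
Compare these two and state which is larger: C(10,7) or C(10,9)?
C(10,7)

C(10,7)=120, C(10,9)=10.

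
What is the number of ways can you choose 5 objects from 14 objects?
2,002
C(14,5) = 14! / (5! × (14-5)!)
         = 14! / (5! × 9!)
         = 2,002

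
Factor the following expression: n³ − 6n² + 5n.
n(n − 1)(n − 5)

Solution: n³ − 6n² + 5n = n(n² − 6n + 5) = n(n − 1)(n − 5).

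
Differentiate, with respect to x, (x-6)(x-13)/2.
(2x - 19)/2

d/dx[(x-6)(x-13)] = (x-13) + (x-6) = 2x - 19. Dividing by 2 gives (2x - 19)/2.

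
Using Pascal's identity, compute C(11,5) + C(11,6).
924

C(11,5) + C(11,6) = C(12,6) = 924.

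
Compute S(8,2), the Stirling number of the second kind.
127

Working:
Using the Stirling recurrence: S(n,k) = k·S(n-1,k) + S(n-1,k-1)
S(8,2) = 2·S(7,2) + S(7,1)
         = 2·63 + 1
         = 126 + 1
         = 127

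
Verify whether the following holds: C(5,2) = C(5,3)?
Symmetry C(n,k) = C(n,n-k): C(5,2) = 10 and C(5,3) = 10. Both sides agree, so the statement holds.

Answer: True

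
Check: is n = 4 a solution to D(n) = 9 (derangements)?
Yes

D(4) = (4-1)·[D(3) + D(2)] = 3·[2 + 1] = 9, which equals 9.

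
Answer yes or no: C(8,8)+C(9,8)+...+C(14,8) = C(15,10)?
No

Solution: Hockey stick identity gives Σ = C(15,9) = 5,005; RHS C(15,10) = 3,003.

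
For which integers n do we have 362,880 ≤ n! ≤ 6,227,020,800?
9, 10, 11, 12, 13

Working:
n! is strictly increasing; 9! = 362,880 and 13! = 6,227,020,800, so valid n = 9, 10, 11, 12, 13.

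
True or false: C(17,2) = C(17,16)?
False

Reasoning: C(17,2) = 136 but C(17,16) = 17; symmetry gives C(17,2) = C(17,15), not C(17,16).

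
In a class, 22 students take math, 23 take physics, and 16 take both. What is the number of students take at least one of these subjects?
29

|A∪B| = |A|+|B|-|A∩B| = 22+23-16 = 29.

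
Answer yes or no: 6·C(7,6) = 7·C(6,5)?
Yes

Explanation: Absorption identity k·C(n,k) = n·C(n-1,k-1). LHS = 6·7 = 42; RHS = 7·6 = 42.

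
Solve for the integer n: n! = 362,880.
9

Solution: n! is strictly increasing. 7! = 5,040, 8! = 40,320, 9! = 362,880 ✓. So n = 9.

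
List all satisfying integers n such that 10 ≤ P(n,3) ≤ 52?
4

Working:
P(3,3)=6; P(4,3)=24; P(5,3)=60. So valid n = 4.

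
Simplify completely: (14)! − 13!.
(14)! − 13! = (14)·13! − 13! = (14−1)·13! = 13·13! = 80,951,270,400.
Final answer: 80,951,270,400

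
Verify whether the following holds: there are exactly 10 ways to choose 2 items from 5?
True

C(5,2) = 10.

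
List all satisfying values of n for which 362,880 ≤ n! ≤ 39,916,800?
9, 10, 11

Reasoning: n! is strictly increasing; 9! = 362,880 and 11! = 39,916,800, so valid n = 9, 10, 11.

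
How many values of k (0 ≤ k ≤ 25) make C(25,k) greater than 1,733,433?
Row 25 is unimodal and symmetric about k=25/2. C(25,8)=1,081,575 ≤ 1,733,433; C(25,9)=2,042,975 > 1,733,433; by symmetry C(25,k) > 1,733,433 for k = 9..16. That's 16 - 9 + 1 = 8 values.
Final answer: 8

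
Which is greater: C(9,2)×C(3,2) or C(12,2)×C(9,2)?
C(12,2)×C(9,2)

Reasoning: C(9,2)×C(3,2)=108, C(12,2)×C(9,2)=2,376.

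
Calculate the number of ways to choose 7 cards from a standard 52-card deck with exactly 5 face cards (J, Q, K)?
617,760
12 face cards and 40 non-face cards: C(12,5) × C(40,2) = 792 × 780 = 617,760.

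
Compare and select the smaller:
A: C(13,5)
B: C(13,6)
A

A=C(13,5)=1,287, B=C(13,6)=1,716.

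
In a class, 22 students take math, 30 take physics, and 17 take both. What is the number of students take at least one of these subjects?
35

Explanation: |A∪B| = |A|+|B|-|A∩B| = 22+30-17 = 35.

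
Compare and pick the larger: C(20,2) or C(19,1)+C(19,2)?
Equal

Working:
By Pascal's identity: C(20,2) = C(19,1)+C(19,2) = 190. Equal.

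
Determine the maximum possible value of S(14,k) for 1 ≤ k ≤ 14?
63,436,373
Row S(14,k) for k = 1..14 (via S(n,k) = k·S(n−1,k) + S(n−1,k−1)): 1, 8,191, 788,970, 10,391,745, 40,075,035, 63,436,373, 49,329,280, 20,912,320, 5,135,130, 752,752, 66,066, 3,367, 91, 1. The row is unimodal; maximum at k = 6: 63,436,373.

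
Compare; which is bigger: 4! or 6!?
6!
4!=24, 6!=720. 6! > 4!.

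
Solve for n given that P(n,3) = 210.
7

Working:
P(n,3) = n(n−1)(n−2) is increasing in n; n(n−1)(n−2) ≈ (n−1)^3 = 210 gives n ≈ 6.9. Check: P(5,3) = 60, P(6,3) = 120, P(7,3) = 210 ✓. So n = 7.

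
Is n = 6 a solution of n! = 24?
No
6! = 6·5! = 6·120 = 720, which does not equal 24.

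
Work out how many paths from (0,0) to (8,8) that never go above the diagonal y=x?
1,430
Counted by the Catalan number C_8: C_8 = C(16,8)/(8+1) = 12,870/9 = 1,430.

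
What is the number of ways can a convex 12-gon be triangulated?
16,796

Solution: Using the Catalan number formula: C_n = C(2n, n) / (n+1)
C_10 = C(20, 10) / (10+1)
     = 184756 / 11
     = 16,796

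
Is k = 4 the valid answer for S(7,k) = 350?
S(7,4) = 4·S(6,4) + S(6,3) = 4·65 + 90 = 350, which equals 350.

Answer: Yes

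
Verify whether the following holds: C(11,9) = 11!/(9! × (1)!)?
False

Solution: The correct denominator is 9!×2!, giving C(11,9) = 55; the stated RHS is 11!/(9!×1!) = 110 ≠ 55, so the statement does not hold.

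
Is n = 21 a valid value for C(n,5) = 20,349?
C(21,5) = 21·20·19·18·17/5! = 2,441,880/120 = 20,349, which equals 20,349.
Final answer: Yes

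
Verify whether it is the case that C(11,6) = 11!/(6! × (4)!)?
The correct denominator is 6!×5!, giving C(11,6) = 462; the stated RHS is 11!/(6!×4!) = 2,310 ≠ 462, so the statement does not hold.

Answer: False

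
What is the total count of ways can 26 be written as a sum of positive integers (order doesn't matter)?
Pentagonal recurrence p(n) = p(n−1) + p(n−2) − p(n−5) − p(n−7) + …: p(26) = p(25) + p(24) − p(21) − p(19) + p(14) + p(11) − p(4) − p(0) = 1,958 + 1,575 − 792 − 490 + 135 + 56 − 5 − 1 = 2,436.
Final answer: 2,436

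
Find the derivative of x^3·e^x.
(3x^2 + x^3)e^x

Reasoning: Product rule: d/dx[x^3]·e^x + x^3·d/dx[e^x] = 3x^{2}e^x + x^3e^x.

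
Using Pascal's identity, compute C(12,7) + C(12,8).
1,287

Working:
C(12,7) + C(12,8) = C(13,8) = 1,287.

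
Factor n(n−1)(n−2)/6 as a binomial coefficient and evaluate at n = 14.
C(n,3); C(14,3) = 364

Working:
n(n−1)(n−2)/6 = n!/(3!(n−3)!) = C(n,3). At n = 14: C(14,3) = 364.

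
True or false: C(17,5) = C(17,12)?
True

Working:
C(17,5) = C(17,17-5) by the symmetry property; both equal 6,188.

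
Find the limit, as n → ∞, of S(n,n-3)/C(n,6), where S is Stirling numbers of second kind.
15

The leading term of S(n,n-3) as a polynomial in n is (5)!!·C(n,6), so the ratio → (5)!! = 15.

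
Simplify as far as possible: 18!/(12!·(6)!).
18,564

Reasoning: This is C(18,12) = 18,564.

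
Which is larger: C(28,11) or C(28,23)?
C(28,11)
C(28,11)=21,474,180, C(28,23)=98,280.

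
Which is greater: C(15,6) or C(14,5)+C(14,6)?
Equal

Explanation: By Pascal's identity: C(15,6) = C(14,5)+C(14,6) = 5,005. Equal.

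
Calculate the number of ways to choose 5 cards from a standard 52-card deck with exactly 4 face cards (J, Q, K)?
19,800

12 face cards and 40 non-face cards: C(12,4) × C(40,1) = 495 × 40 = 19,800.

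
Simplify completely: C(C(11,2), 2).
1,485

Explanation: C(11,2) = 55, then C(55, 2) = 1,485.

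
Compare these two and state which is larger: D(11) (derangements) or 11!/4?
D(11)

Reasoning: D(11) = (11-1)·[D(10) + D(9)] = 10·[1,334,961 + 133,496] = 14,684,570; 11!/4 = 39,916,800/4 = 9,979,200.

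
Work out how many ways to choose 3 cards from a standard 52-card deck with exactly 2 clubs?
3,042

Working:
13 clubs and 39 non-clubs: C(13,2) × C(39,1) = 78 × 39 = 3,042.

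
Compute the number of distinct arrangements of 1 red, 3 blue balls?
Multinomial: 4!/(1! × 3!) = 4.

Answer: 4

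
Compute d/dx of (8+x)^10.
10(8+x)^9

Solution: Using the power rule: d/dx (8+x)^10 = 10(8+x)^{9}.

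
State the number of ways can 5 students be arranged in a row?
Arrangements of 5 distinct objects: 5! = 120.

Answer: 120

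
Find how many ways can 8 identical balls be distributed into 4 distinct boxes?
165

Explanation: C(8+4-1, 4-1) = C(11, 3) = 165.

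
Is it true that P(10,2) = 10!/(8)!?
Permutation formula P(n,k) = n!/(n-k)!: 10!/8! = 3,628,800/40,320 = 90 = P(10,2). The statement holds.
Final answer: True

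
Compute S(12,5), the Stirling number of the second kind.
1,379,400

Explanation: Using the Stirling recurrence: S(n,k) = k·S(n-1,k) + S(n-1,k-1)
S(12,5) = 5·S(11,5) + S(11,4)
         = 5·246730 + 145750
         = 1233650 + 145750
         = 1,379,400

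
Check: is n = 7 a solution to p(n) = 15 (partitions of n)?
Yes
Pentagonal recurrence p(n) = p(n−1) + p(n−2) − p(n−5) − p(n−7) + …: p(7) = p(6) + p(5) − p(2) − p(0) = 11 + 7 − 2 − 1 = 15, which equals 15.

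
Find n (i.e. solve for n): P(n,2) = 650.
P(n,2) = n(n−1) is increasing in n; n(n−1) ≈ (n−0.5)^2 = 650 gives n ≈ 26.0. Check: P(24,2) = 552, P(25,2) = 600, P(26,2) = 650 ✓. So n = 26.

Answer: 26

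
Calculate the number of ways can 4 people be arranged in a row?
24

Solution: Arrangements of 4 distinct objects: 4! = 24.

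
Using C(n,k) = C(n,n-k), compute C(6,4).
C(6,4) = C(6,2) = 15.

Answer: 15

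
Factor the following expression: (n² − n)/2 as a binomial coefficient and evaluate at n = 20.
C(n,2); C(20,2) = 190

Solution: (n² − n)/2 = n(n−1)/2 = C(n,2). At n = 20: C(20,2) = 190.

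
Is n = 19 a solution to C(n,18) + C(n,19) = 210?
C(19,18) + C(19,19) = 19 + 1 = 20, which does not equal 210.

Answer: No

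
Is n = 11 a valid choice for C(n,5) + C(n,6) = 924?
Yes

C(11,5) + C(11,6) = 462 + 462 = 924, which equals 924.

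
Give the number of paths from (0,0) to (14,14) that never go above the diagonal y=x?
2,674,440

Counted by the Catalan number C_14: C_14 = C(28,14)/(14+1) = 40,116,600/15 = 2,674,440.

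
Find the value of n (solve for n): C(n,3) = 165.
C(n,3) = n(n−1)(n−2)/3! is increasing in n, and n(n−1)(n−2) = 3!·165 = 990 ≈ (n−1)^3 gives n ≈ 11.0. Check: C(9,3) = 84, C(10,3) = 120, C(11,3) = 165 ✓. So n = 11.

Answer: 11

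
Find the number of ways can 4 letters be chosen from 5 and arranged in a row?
120

P(5,4) = 5!/(5-4)! = 120.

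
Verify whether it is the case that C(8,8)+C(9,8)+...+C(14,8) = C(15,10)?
False
Hockey stick identity gives Σ = C(15,9) = 5,005; RHS C(15,10) = 3,003.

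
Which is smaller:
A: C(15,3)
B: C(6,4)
B

Solution: A=C(15,3)=455, B=C(6,4)=15.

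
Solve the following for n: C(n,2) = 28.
8

Working:
C(n,2) = n(n−1)/2! is increasing in n, and n(n−1) = 2!·28 = 56 ≈ (n−0.5)^2 gives n ≈ 8.0. Check: C(6,2) = 15, C(7,2) = 21, C(8,2) = 28 ✓. So n = 8.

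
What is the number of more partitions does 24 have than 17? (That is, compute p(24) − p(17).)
1,278

Solution: Pentagonal recurrence p(n) = p(n−1) + p(n−2) − p(n−5) − p(n−7) + …: p(24) = p(23) + p(22) − p(19) − p(17) + p(12) + p(9) − p(2) = 1,255 + 1,002 − 490 − 297 + 77 + 30 − 2 = 1,575.
p(17) = p(16) + p(15) − p(12) − p(10) + p(5) + p(2) = 231 + 176 − 77 − 42 + 7 + 2 = 297.
Difference = 1,575 − 297 = 1,278.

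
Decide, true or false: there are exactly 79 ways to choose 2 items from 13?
False
C(13,2) = 78 ≠ 79.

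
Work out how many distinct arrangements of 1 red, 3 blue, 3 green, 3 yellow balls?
16,800

Working:
Multinomial: 10!/(1! × 3! × 3! × 3!) = 16,800.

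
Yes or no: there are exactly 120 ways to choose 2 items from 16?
C(16,2) = 120.

Answer: Yes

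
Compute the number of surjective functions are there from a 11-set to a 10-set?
199,584,000

Solution: Onto functions = 10! × S(11,10)
First compute S(11,10) via recurrence:
Using the Stirling recurrence: S(n,k) = k·S(n-1,k) + S(n-1,k-1)
S(11,10) = 10·S(10,10) + S(10,9)
         = 10·1 + 45
         = 10 + 45
         = 55
Then: 3628800 × 55 = 199,584,000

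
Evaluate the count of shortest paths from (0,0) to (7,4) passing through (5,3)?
168

To (5,3): C(8,5)=56. From there: C(3,2)=3. Total: 168.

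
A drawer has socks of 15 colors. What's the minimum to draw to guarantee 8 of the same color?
Worst case: 7 of each = 105. One more: 106.
Final answer: 106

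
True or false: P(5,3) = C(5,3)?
False

Reasoning: P(5,3) = 60 but C(5,3) = 10; they differ by a factor of 3! = 6, so the statement does not hold.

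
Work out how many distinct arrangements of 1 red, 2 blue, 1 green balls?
Multinomial: 4!/(1! × 2! × 1!) = 12.

Answer: 12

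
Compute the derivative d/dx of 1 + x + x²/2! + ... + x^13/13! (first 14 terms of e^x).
1 + x + x²/2! + ... + x^12/12!

Working:
Differentiating term by term gives the first 13 terms of e^x.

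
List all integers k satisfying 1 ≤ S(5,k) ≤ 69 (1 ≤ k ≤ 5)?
1, 2, 3, 4, 5
S(5,1)=1; S(5,2)=15; S(5,3)=25; S(5,4)=10; S(5,5)=1. So valid k = 1, 2, 3, 4, 5.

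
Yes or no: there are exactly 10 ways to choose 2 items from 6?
No

Working:
C(6,2) = 15 ≠ 10.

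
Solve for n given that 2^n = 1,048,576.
20

Solution: 1,048,576 = 1,024 × 1,024 = 2^10 × 2^10 = 2^20, so n = 20.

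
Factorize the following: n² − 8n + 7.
Seek roots whose sum is 8 and product is 7: (1, 7). So n² − 8n + 7 = (n − 1)(n − 7).

Answer: (n − 1)(n − 7)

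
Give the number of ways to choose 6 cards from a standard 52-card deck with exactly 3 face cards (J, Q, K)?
2,173,600

Solution: 12 face cards and 40 non-face cards: C(12,3) × C(40,3) = 220 × 9,880 = 2,173,600.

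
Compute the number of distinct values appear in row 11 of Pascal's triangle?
6

Explanation: Row 11 has entries C(11,0)..C(11,11); by symmetry C(11,k)=C(11,11-k), giving 6 distinct values.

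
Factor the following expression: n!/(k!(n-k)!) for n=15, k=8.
C(15,8) = 6,435
This is the binomial coefficient C(15,8) = 6,435.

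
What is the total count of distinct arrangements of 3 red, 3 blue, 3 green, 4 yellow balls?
1,201,200

Explanation: Multinomial: 13!/(3! × 3! × 3! × 4!) = 1,201,200.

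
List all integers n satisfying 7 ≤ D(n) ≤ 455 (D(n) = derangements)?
4, 5, 6

Working:
Using D(n) = (n−1)[D(n−1) + D(n−2)] with D(1)=0, D(2)=1: D(3)=2; D(4)=9; D(5)=44; D(6)=265; D(7)=1,854. So valid n = 4, 5, 6.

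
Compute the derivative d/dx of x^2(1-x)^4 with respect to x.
2x^1(1-x)^4 - 4x^2(1-x)^3

Reasoning: Product rule: 2x^{1}(1-x)^{4} + x^2·(-4)(1-x)^{3}.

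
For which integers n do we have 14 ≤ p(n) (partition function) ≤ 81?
7, 8, 9, 10, 11, 12
Tabulating p(n) via p(n) = p(n−1) + p(n−2) − p(n−5) − p(n−7) + …: p(6)=11; p(7)=15; p(8)=22; p(9)=30; p(10)=42; p(11)=56; p(12)=77; p(13)=101. So valid n = 7, 8, 9, 10, 11, 12.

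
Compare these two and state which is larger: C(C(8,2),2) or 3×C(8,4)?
C(C(8,2),2)

Solution: C(C(8,2),2)=378, 3×C(8,4)=210.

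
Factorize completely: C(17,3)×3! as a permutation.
P(17,3)

Solution: C(17,3)×3! = [17!/(3!(14)!)]×3! = 17!/(14)! = P(17,3) = 4,080.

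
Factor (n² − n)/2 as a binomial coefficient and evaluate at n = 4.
C(n,2); C(4,2) = 6

Working:
(n² − n)/2 = n(n−1)/2 = C(n,2). At n = 4: C(4,2) = 6.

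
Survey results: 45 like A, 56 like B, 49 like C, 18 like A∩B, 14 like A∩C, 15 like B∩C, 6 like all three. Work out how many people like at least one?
|A∪B∪C| = 45+56+49-18-14-15+6 = 109.
Final answer: 109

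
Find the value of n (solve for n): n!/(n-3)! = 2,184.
n!/(n-3)! = n×(n-1)×(n-2), a product of 3 consecutive integers ≈ (n−1)^3. 2,184^(1/3) + 1 ≈ 14.0; check n = 14: 14×13×12 = 2,184 ✓. So n = 14.

Answer: 14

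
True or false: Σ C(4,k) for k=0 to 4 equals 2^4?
True
Binomial theorem: Σ C(4,k) = (1+1)^4 = 2^4 = 16; RHS 2^4 = 16.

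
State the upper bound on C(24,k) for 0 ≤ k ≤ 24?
Maximum at k = 12: C(24,12) = 2,704,156.

Answer: 2,704,156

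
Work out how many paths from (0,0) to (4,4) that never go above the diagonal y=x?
14

Solution: Counted by the Catalan number C_4: C_4 = C(8,4)/(4+1) = 70/5 = 14.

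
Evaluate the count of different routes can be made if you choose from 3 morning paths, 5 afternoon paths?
15
By the multiplication principle: 3 × 5 = 15.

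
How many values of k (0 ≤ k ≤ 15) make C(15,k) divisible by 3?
10

Working:
Checking C(15,k) mod 3 for k = 0..15: divisible at k = 1, 2, 4, 5, 7, 8, 10, 11, 13, 14. That's 10 values.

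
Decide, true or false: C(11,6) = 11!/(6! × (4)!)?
False

Solution: The correct denominator is 6!×5!, giving C(11,6) = 462; the stated RHS is 11!/(6!×4!) = 2,310 ≠ 462, so the statement does not hold.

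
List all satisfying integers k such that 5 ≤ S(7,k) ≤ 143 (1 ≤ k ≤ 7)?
2, 5, 6

Working:
S(7,1)=1; S(7,2)=63; S(7,3)=301; S(7,4)=350; S(7,5)=140; S(7,6)=21; S(7,7)=1. So valid k = 2, 5, 6.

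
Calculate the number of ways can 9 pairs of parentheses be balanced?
4,862
Using the Catalan number formula: C_n = C(2n, n) / (n+1)
C_9 = C(18, 9) / (9+1)
     = 48620 / 10
     = 4,862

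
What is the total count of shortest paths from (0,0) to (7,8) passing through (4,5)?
2,520

Explanation: To (4,5): C(9,4)=126. From there: C(6,3)=20. Total: 2,520.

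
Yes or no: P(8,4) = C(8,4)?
No
P(8,4) = 1,680 but C(8,4) = 70; they differ by a factor of 4! = 24, so the statement does not hold.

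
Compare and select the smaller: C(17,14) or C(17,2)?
C(17,2)
C(17,14)=680, C(17,2)=136.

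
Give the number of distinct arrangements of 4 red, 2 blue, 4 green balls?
3,150
Multinomial: 10!/(4! × 2! × 4!) = 3,150.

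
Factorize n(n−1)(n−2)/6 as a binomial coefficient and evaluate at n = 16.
C(n,3); C(16,3) = 560

Reasoning: n(n−1)(n−2)/6 = n!/(3!(n−3)!) = C(n,3). At n = 16: C(16,3) = 560.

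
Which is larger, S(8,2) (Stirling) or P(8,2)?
S(8,2)
S(8,2) = 2·S(7,2) + S(7,1) = 2·63 + 1 = 127; P(8,2) = 56.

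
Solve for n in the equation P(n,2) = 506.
23

Solution: P(n,2) = n(n−1) is increasing in n; n(n−1) ≈ (n−0.5)^2 = 506 gives n ≈ 23.0. Check: P(21,2) = 420, P(22,2) = 462, P(23,2) = 506 ✓. So n = 23.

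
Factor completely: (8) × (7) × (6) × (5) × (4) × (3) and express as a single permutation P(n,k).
Product of 6 consecutive descending integers starting at 8: P(8,6) = 8!/2! = 20,160.
Final answer: P(8,6) = 8!/(2)!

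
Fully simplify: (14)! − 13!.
80,951,270,400

Explanation: (14)! − 13! = (14)·13! − 13! = (14−1)·13! = 13·13! = 80,951,270,400.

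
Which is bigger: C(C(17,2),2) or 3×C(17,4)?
C(C(17,2),2)

Explanation: C(C(17,2),2)=9,180, 3×C(17,4)=7,140.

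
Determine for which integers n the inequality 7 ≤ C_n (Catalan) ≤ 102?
4, 5
C_3=5; C_4=14; C_5=42; C_6=132. So valid n = 4, 5.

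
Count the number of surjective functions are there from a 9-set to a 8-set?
1,451,520

Explanation: Onto functions = 8! × S(9,8)
First compute S(9,8) via recurrence:
Using the Stirling recurrence: S(n,k) = k·S(n-1,k) + S(n-1,k-1)
S(9,8) = 8·S(8,8) + S(8,7)
         = 8·1 + 28
         = 8 + 28
         = 36
Then: 40320 × 36 = 1,451,520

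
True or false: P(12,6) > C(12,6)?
True

Explanation: P(12,6) = 665,280 and C(12,6) = 924; P(n,r) = r! × C(n,r) so P > C whenever r ≥ 2.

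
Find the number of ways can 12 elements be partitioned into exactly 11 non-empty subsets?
This equals S(12,11), the Stirling number of the 2nd kind.
Using the Stirling recurrence: S(n,k) = k·S(n-1,k) + S(n-1,k-1)
S(12,11) = 11·S(11,11) + S(11,10)
         = 11·1 + 55
         = 11 + 55
         = 66
Final answer: 66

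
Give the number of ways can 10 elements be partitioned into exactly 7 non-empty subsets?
5,880

Explanation: This equals S(10,7), the Stirling number of the 2nd kind.
Using the Stirling recurrence: S(n,k) = k·S(n-1,k) + S(n-1,k-1)
S(10,7) = 7·S(9,7) + S(9,6)
         = 7·462 + 2646
         = 3234 + 2646
         = 5,880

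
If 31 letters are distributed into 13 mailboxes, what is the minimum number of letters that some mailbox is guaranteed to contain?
3

Working:
Pigeonhole: ⌈31/13⌉ = 3.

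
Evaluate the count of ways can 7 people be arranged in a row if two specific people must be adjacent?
1,440

Treat pair as unit: (7-1)! arrangements × 2 internal orders = 1,440.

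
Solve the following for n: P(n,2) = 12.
4

P(n,2) = n(n−1) is increasing in n; n(n−1) ≈ (n−0.5)^2 = 12 gives n ≈ 4.0. Check: P(2,2) = 2, P(3,2) = 6, P(4,2) = 12 ✓. So n = 4.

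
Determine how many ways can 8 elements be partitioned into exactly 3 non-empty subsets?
This equals S(8,3), the Stirling number of the 2nd kind.
Using the Stirling recurrence: S(n,k) = k·S(n-1,k) + S(n-1,k-1)
S(8,3) = 3·S(7,3) + S(7,2)
         = 3·301 + 63
         = 903 + 63
         = 966
Final answer: 966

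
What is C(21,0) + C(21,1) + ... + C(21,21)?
2,097,152

Explanation: Sum of binomial coefficients = 2^21 = 2,097,152.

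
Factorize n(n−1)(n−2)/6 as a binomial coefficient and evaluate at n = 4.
C(n,3); C(4,3) = 4

Solution: n(n−1)(n−2)/6 = n!/(3!(n−3)!) = C(n,3). At n = 4: C(4,3) = 4.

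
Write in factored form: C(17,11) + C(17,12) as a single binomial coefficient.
C(18,12)

Solution: By Pascal's identity: C(17,11) + C(17,12) = C(18,12) = 18,564.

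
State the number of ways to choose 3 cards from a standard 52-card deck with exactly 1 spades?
9,633
13 spades and 39 non-spades: C(13,1) × C(39,2) = 13 × 741 = 9,633.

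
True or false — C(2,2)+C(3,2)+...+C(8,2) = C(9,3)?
True

Solution: Hockey stick identity gives Σ = C(9,3) = 84; RHS C(9,3) = 84.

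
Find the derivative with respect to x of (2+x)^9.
Using the power rule: d/dx (2+x)^9 = 9(2+x)^{8}.

Answer: 9(2+x)^8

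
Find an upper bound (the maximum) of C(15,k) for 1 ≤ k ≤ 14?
C(15,k) is maximised at the centre of the row: C(15,7) = 6,435.

Answer: 6,435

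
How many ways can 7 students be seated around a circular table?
720

Solution: Circular arrangements: (7-1)! = 720.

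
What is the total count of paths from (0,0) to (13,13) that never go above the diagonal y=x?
Counted by the Catalan number C_13: C_13 = C(26,13)/(13+1) = 10,400,600/14 = 742,900.

Answer: 742,900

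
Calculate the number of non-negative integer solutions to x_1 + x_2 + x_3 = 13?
105

C(13+3-1, 3-1) = 105.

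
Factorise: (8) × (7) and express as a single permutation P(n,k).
Product of 2 consecutive descending integers starting at 8: P(8,2) = 8!/6! = 56.
Final answer: P(8,2) = 8!/(6)!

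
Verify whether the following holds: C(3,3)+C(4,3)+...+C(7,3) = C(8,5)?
False

Solution: Hockey stick identity gives Σ = C(8,4) = 70; RHS C(8,5) = 56.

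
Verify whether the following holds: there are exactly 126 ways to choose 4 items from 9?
True

Working:
C(9,4) = 126.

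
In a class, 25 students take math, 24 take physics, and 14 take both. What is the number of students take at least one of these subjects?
35

Solution: |A∪B| = |A|+|B|-|A∩B| = 25+24-14 = 35.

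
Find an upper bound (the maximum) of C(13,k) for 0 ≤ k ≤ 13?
1,716

Reasoning: Maximum at k = 6 or k = 7: C(13,6) = 1,716.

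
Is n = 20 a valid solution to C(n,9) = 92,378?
No

Explanation: C(20,9) = 20·19·18·17·16·15·14·13·12/9! = 60,949,324,800/362,880 = 167,960, which does not equal 92,378.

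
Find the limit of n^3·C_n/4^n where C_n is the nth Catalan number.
∞

Solution: C_n ~ 4^n/(n^(3/2)√π), so n^3·C_n/4^n ~ n^(3 − 3/2)/√π → ∞.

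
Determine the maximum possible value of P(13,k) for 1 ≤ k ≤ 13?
6,227,020,800

Reasoning: P(13,k) increases in k, so maximum at k = 13: 13! = 6,227,020,800.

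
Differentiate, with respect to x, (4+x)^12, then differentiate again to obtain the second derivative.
132(4+x)^10

Solution: First derivative: 12(4+x)^{11}. Second derivative: 12·11·(4+x)^{10} = 132(4+x)^{10}.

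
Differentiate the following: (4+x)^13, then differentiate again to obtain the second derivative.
156(4+x)^11

Explanation: First derivative: 13(4+x)^{12}. Second derivative: 13·12·(4+x)^{11} = 156(4+x)^{11}.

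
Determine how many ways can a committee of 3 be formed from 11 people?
165

Working:
C(11,3) = 11! / (3! × (11-3)!)
         = 11! / (3! × 8!)
         = 165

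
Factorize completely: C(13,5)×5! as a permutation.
P(13,5)

Reasoning: C(13,5)×5! = [13!/(5!(8)!)]×5! = 13!/(8)! = P(13,5) = 154,440.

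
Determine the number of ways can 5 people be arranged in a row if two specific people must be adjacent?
Treat pair as unit: (5-1)! arrangements × 2 internal orders = 48.
Final answer: 48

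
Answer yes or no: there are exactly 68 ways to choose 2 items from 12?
No
C(12,2) = 66 ≠ 68.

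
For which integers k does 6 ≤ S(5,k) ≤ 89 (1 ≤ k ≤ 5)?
S(5,1)=1; S(5,2)=15; S(5,3)=25; S(5,4)=10; S(5,5)=1. So valid k = 2, 3, 4.

Answer: 2, 3, 4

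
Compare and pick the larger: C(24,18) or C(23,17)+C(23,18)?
Equal

Reasoning: By Pascal's identity: C(24,18) = C(23,17)+C(23,18) = 134,596. Equal.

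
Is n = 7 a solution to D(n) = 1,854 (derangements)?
Yes

Reasoning: D(7) = (7-1)·[D(6) + D(5)] = 6·[265 + 44] = 1,854, which equals 1,854.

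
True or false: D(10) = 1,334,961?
True
Derangements of 10 elements: D(10) = (10-1)·[D(9) + D(8)] = 9·[133,496 + 14,833] = 1,334,961.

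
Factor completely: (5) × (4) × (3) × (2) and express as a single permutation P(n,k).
P(5,4) = 5!/(1)!

Working:
Product of 4 consecutive descending integers starting at 5: P(5,4) = 5!/1! = 120.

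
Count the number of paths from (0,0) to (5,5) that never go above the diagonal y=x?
42

Reasoning: Counted by the Catalan number C_5: C_5 = C(10,5)/(5+1) = 252/6 = 42.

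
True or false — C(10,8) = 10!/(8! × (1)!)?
False
The correct denominator is 8!×2!, giving C(10,8) = 45; the stated RHS is 10!/(8!×1!) = 90 ≠ 45, so the statement does not hold.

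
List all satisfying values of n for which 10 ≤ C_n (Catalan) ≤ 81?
4, 5

Solution: C_3=5; C_4=14; C_5=42; C_6=132. So valid n = 4, 5.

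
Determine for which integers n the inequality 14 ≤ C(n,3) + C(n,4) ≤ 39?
5, 6

Explanation: C(4,3)+C(4,4)=5; C(5,3)+C(5,4)=15; C(6,3)+C(6,4)=35; C(7,3)+C(7,4)=70. So valid n = 5, 6.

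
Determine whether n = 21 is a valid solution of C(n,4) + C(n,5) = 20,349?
C(21,4) + C(21,5) = 5,985 + 20,349 = 26,334, which does not equal 20,349.

Answer: No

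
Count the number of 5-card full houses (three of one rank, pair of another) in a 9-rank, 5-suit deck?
7,200

Working:
Triple rank: 9. Triple suits: C(5,3)=10. Pair rank: 8. Pair suits: C(5,2)=10. Total: 7,200.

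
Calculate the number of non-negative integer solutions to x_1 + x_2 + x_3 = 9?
55
C(9+3-1, 3-1) = 55.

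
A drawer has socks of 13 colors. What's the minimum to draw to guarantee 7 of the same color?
79

Solution: Worst case: 6 of each = 78. One more: 79.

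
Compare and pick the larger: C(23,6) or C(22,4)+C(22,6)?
C(23,6)

Working:
C(23,6)=100,947; C(22,4)+C(22,6)=7,315+74,613=81,928.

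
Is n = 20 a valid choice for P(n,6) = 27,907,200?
P(20,6) = 20·19·18·17·16·15 = 27,907,200, which equals 27,907,200.

Answer: Yes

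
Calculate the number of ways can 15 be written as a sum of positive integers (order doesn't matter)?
176

Working:
Pentagonal recurrence p(n) = p(n−1) + p(n−2) − p(n−5) − p(n−7) + …: p(15) = p(14) + p(13) − p(10) − p(8) + p(3) + p(0) = 135 + 101 − 42 − 22 + 3 + 1 = 176.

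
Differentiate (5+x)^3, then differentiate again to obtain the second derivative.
6(5+x)^1

First derivative: 3(5+x)^{2}. Second derivative: 3·2·(5+x)^{1} = 6(5+x)^{1}.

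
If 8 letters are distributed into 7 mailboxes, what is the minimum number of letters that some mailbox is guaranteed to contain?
2
Pigeonhole: ⌈8/7⌉ = 2.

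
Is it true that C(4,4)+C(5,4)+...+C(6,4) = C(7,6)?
Hockey stick identity gives Σ = C(7,5) = 21; RHS C(7,6) = 7.
Final answer: False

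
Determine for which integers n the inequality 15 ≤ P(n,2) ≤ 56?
5, 6, 7, 8

Working:
P(4,2)=12; P(5,2)=20; P(6,2)=30; P(7,2)=42; P(8,2)=56; P(9,2)=72. So valid n = 5, 6, 7, 8.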